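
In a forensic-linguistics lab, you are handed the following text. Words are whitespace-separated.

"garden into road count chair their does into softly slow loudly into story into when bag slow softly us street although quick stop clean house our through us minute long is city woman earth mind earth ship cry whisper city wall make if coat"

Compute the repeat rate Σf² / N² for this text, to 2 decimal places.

Frequencies: into:4, softly:2, slow:2, us:2, city:2, earth:2, garden:1, road:1, count:1, chair:1, their:1, does:1, loudly:1, story:1, when:1, bag:1, street:1, although:1, quick:1, stop:1, … (16 more, each freq 1)
Σf² = 66; N² = 1936
Repeat rate = 66 / 1936 = 0.03

0.03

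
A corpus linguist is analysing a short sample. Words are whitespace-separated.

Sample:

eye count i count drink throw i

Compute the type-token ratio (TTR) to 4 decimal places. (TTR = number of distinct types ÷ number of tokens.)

0.7143

N = 7 tokens, V = 5 types.
TTR = V / N = 5 / 7 = 0.7143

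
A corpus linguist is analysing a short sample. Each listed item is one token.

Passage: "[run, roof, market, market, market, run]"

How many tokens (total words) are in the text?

6

Tokens: run, roof, market, market, market, run
N = 6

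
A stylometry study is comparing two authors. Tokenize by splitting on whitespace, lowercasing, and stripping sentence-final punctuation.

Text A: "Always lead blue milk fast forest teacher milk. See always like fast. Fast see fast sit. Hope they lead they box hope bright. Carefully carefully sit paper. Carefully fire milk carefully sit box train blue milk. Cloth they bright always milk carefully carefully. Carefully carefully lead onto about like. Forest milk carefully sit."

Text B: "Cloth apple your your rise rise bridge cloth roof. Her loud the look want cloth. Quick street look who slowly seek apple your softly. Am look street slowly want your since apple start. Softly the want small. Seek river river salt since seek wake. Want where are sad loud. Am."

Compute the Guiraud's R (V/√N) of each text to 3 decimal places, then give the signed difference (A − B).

-0.933

A: V=21, N=53, R=2.885
B: V=27, N=50, R=3.818
Difference = 2.885 − 3.818 = -0.933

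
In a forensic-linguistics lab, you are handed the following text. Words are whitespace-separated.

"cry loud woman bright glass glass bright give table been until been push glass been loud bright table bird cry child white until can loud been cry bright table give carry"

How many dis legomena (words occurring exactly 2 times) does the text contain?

Frequencies: bright:4, been:4, cry:3, loud:3, glass:3, table:3, give:2, until:2, woman:1, push:1, bird:1, child:1, white:1, can:1, carry:1
Words with frequency 2: give, until

2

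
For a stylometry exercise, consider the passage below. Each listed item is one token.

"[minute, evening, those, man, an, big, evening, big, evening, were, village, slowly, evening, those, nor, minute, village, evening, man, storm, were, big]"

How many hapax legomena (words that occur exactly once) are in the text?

Frequencies: evening:5, big:3, minute:2, those:2, man:2, were:2, village:2, an:1, slowly:1, nor:1, storm:1
Hapax (freq=1): an, nor, slowly, storm

4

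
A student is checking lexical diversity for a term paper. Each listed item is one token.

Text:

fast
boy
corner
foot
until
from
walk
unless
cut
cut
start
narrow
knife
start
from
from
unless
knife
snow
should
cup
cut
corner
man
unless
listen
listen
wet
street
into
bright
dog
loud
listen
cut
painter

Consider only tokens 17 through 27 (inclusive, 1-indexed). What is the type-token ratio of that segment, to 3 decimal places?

Segment tokens 17–27: unless, knife, snow, should, cup, cut, corner, man, unless, listen, listen
Segment N = 11, segment V = 9.
TTR = 9 / 11 = 0.818

0.818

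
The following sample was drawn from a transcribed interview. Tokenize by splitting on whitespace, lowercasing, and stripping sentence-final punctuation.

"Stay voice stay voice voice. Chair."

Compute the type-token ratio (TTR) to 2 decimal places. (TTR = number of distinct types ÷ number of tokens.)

N = 6 tokens, V = 3 types.
TTR = V / N = 3 / 6 = 0.50

0.50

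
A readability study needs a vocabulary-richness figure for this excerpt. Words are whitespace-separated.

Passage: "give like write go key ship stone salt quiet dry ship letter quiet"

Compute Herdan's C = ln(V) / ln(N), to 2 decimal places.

N = 13, V = 11.
ln(V) = 2.397895, ln(N) = 2.564949
C = 2.397895 / 2.564949 = 0.93

0.93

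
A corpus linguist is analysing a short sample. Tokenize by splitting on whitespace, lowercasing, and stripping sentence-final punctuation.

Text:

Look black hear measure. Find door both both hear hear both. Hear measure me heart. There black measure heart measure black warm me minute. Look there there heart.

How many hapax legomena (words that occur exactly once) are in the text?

4

Frequencies: hear:4, measure:4, black:3, both:3, heart:3, there:3, look:2, me:2, find:1, door:1, warm:1, minute:1
Hapax (freq=1): door, find, minute, warm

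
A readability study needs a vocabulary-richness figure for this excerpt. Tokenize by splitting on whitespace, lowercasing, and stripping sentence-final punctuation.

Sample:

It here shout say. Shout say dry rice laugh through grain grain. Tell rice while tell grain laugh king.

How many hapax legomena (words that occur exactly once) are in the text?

Frequencies: grain:3, shout:2, say:2, rice:2, laugh:2, tell:2, it:1, here:1, dry:1, through:1, while:1, king:1
Hapax (freq=1): dry, here, it, king, through, while

6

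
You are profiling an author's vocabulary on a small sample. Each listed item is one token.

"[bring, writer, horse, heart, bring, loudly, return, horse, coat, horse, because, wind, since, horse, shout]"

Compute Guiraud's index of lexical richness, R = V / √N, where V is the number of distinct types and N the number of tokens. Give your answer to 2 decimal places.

N = 15, V = 11.
√N = 3.872983
R = 11 / 3.872983 = 2.84

2.84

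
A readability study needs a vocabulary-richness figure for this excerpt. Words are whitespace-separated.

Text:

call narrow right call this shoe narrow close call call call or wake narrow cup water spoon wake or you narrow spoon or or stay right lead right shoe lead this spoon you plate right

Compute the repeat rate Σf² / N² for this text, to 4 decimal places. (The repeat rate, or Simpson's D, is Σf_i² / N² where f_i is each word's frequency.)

Frequencies: call:5, narrow:4, right:4, or:4, spoon:3, this:2, shoe:2, wake:2, you:2, lead:2, close:1, cup:1, water:1, stay:1, plate:1
Σf² = 107; N² = 1225
Repeat rate = 107 / 1225 = 0.0873

0.0873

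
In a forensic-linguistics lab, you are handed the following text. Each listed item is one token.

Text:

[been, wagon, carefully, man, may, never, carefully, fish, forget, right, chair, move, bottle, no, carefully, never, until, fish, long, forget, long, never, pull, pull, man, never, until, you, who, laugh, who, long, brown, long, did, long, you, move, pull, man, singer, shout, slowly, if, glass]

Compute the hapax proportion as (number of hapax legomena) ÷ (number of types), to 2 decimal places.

Frequencies: long:5, never:4, carefully:3, man:3, pull:3, fish:2, forget:2, move:2, until:2, you:2, who:2, been:1, wagon:1, may:1, right:1, chair:1, bottle:1, no:1, laugh:1, brown:1, … (6 more, each freq 1)
Hapax count = 15; type count = 26.
Ratio = 15 / 26 = 0.58

0.58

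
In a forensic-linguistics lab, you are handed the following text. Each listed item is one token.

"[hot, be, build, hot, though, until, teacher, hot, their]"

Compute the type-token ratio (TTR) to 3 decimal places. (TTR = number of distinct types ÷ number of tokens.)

N = 9 tokens, V = 7 types.
TTR = V / N = 7 / 9 = 0.778

0.778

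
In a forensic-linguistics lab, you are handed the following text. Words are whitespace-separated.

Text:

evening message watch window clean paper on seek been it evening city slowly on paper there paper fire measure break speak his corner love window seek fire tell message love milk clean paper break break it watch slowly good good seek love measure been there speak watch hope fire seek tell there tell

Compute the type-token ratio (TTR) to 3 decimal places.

0.453

N = 53 tokens, V = 24 types.
TTR = V / N = 24 / 53 = 0.453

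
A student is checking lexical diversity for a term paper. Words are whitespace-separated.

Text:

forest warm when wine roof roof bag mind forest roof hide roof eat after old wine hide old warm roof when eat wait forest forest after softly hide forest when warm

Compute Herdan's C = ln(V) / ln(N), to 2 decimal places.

0.75

N = 31, V = 13.
ln(V) = 2.564949, ln(N) = 3.433987
C = 2.564949 / 3.433987 = 0.75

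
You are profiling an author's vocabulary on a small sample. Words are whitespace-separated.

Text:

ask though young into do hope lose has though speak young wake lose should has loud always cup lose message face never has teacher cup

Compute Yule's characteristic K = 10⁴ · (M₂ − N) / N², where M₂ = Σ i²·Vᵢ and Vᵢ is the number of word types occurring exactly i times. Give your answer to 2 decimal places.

288.00

Frequencies: lose:3, has:3, though:2, young:2, cup:2, ask:1, into:1, do:1, hope:1, speak:1, wake:1, should:1, loud:1, always:1, message:1, face:1, never:1, teacher:1
N = 25. Frequency spectrum: V_1=13, V_2=3, V_3=2
M₂ = 1²·13 + 2²·3 + 3²·2 = 43
K = 10000 × (43 − 25) / 25² = 288.00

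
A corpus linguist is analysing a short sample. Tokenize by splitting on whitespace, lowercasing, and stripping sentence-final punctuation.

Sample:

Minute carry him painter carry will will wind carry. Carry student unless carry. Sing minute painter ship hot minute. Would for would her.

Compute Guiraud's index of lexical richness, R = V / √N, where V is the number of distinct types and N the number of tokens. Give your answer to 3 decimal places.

2.919

N = 23, V = 14.
√N = 4.795832
R = 14 / 4.795832 = 2.919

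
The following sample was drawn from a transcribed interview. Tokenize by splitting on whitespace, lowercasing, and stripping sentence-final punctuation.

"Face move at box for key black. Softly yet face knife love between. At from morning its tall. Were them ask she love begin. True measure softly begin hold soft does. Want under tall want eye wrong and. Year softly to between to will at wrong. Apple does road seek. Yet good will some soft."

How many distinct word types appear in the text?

Distinct types: {and, apple, ask, at, begin, between, black, box, does, eye, face, for, from, good, hold, its, key, knife, love, measure, morning, move, road, seek, she, soft, softly, some, tall, them, to, true, under, want, were, will, wrong, year, yet}
V = 39

39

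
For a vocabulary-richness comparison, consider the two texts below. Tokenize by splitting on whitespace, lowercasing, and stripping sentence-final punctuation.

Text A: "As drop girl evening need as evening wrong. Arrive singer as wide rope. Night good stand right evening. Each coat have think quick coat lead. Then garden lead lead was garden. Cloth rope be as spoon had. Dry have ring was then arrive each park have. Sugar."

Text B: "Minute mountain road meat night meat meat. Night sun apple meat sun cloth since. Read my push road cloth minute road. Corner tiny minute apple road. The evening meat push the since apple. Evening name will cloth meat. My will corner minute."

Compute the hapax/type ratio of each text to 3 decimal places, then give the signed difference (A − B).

0.423

A: hapax=20, V=31, ratio=0.645
B: hapax=4, V=18, ratio=0.222
Difference = 0.645 − 0.222 = 0.423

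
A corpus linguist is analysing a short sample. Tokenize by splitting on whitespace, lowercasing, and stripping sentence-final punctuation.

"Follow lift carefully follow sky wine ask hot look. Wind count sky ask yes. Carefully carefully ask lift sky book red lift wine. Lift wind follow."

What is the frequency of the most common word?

4

Frequencies: lift:4, follow:3, carefully:3, sky:3, ask:3, wine:2, wind:2, hot:1, look:1, count:1, yes:1, book:1, red:1
Most common: 'lift' with frequency 4.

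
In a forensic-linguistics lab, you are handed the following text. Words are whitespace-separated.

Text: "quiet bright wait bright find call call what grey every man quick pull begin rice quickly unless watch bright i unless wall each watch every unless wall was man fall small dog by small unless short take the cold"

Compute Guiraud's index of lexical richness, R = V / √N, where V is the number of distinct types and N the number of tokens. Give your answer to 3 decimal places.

N = 39, V = 28.
√N = 6.244998
R = 28 / 6.244998 = 4.484

4.484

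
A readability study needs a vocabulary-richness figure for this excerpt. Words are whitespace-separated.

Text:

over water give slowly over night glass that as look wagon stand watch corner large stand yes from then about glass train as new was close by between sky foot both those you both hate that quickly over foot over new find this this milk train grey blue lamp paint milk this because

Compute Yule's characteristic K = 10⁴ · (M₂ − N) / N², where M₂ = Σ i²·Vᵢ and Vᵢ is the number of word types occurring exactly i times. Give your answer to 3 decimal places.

128.159

Frequencies: over:4, this:3, glass:2, that:2, as:2, stand:2, train:2, new:2, foot:2, both:2, milk:2, water:1, give:1, slowly:1, night:1, look:1, wagon:1, watch:1, corner:1, large:1, … (19 more, each freq 1)
N = 53. Frequency spectrum: V_1=28, V_2=9, V_3=1, V_4=1
M₂ = 1²·28 + 2²·9 + 3²·1 + 4²·1 = 89
K = 10000 × (89 − 53) / 53² = 128.159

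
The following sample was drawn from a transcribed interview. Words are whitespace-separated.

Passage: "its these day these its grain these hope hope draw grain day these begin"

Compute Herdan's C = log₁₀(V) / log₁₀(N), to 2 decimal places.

N = 14, V = 7.
log₁₀(V) = 0.845098, log₁₀(N) = 1.146128
C = 0.845098 / 1.146128 = 0.74

0.74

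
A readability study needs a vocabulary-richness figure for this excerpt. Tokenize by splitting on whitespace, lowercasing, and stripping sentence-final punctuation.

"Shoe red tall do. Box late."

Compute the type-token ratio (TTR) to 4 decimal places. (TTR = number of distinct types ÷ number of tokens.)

N = 6 tokens, V = 6 types.
TTR = V / N = 6 / 6 = 1.0000

1.0000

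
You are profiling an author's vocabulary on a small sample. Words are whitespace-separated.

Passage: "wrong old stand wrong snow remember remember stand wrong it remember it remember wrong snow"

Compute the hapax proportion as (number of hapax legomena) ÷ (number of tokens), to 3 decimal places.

Frequencies: wrong:4, remember:4, stand:2, snow:2, it:2, old:1
Hapax count = 1; token count = 15.
Ratio = 1 / 15 = 0.067

0.067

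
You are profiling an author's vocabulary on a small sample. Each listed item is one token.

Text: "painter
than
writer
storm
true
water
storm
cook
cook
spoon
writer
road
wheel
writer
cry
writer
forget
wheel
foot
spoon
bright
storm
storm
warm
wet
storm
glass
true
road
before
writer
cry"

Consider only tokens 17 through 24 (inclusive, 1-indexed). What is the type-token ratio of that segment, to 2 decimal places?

Segment tokens 17–24: forget, wheel, foot, spoon, bright, storm, storm, warm
Segment N = 8, segment V = 7.
TTR = 7 / 8 = 0.88

0.88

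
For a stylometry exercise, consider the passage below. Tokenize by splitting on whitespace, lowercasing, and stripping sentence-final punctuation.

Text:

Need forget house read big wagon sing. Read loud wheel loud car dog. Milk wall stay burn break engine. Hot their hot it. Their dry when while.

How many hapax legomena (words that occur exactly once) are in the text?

Frequencies: read:2, loud:2, hot:2, their:2, need:1, forget:1, house:1, big:1, wagon:1, sing:1, wheel:1, car:1, dog:1, milk:1, wall:1, stay:1, burn:1, break:1, engine:1, it:1, … (3 more, each freq 1)
Hapax (freq=1): big, break, burn, car, dog, dry, engine, forget, house, it, milk, need, sing, stay, wagon, wall, wheel, when, while

19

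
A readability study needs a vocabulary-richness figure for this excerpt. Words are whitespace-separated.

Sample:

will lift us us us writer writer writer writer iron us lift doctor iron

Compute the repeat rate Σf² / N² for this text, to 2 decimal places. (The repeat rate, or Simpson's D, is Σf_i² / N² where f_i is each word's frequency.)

Frequencies: us:4, writer:4, lift:2, iron:2, will:1, doctor:1
Σf² = 42; N² = 196
Repeat rate = 42 / 196 = 0.21

0.21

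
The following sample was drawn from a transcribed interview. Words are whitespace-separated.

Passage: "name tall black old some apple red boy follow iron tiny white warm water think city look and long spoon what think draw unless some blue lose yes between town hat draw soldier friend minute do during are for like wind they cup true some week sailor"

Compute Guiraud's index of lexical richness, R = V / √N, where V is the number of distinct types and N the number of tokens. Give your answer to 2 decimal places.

6.27

N = 47, V = 43.
√N = 6.855655
R = 43 / 6.855655 = 6.27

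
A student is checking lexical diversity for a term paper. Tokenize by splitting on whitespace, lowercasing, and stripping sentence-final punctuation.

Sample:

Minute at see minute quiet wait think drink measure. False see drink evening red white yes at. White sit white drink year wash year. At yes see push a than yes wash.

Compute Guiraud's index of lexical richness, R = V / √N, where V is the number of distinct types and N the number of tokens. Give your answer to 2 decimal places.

3.36

N = 32, V = 19.
√N = 5.656854
R = 19 / 5.656854 = 3.36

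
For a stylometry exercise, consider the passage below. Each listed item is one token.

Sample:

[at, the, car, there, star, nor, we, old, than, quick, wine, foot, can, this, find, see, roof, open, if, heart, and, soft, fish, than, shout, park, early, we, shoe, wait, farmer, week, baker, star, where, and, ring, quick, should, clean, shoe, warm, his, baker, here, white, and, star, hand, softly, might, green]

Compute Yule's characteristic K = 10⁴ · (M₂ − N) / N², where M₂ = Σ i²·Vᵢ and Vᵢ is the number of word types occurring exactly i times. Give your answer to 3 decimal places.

81.361

Frequencies: star:3, and:3, we:2, than:2, quick:2, shoe:2, baker:2, at:1, the:1, car:1, there:1, nor:1, old:1, wine:1, foot:1, can:1, this:1, find:1, see:1, roof:1, … (23 more, each freq 1)
N = 52. Frequency spectrum: V_1=36, V_2=5, V_3=2
M₂ = 1²·36 + 2²·5 + 3²·2 = 74
K = 10000 × (74 − 52) / 52² = 81.361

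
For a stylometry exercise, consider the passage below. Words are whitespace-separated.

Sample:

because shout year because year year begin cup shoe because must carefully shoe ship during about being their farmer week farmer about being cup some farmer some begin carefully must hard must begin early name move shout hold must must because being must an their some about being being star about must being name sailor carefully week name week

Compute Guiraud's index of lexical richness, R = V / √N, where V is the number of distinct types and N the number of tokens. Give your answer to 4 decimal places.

N = 59, V = 24.
√N = 7.681146
R = 24 / 7.681146 = 3.1245

3.1245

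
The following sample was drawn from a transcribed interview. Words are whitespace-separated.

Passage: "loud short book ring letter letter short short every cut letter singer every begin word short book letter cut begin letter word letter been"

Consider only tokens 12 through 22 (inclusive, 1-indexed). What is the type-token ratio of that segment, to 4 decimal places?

Segment tokens 12–22: singer, every, begin, word, short, book, letter, cut, begin, letter, word
Segment N = 11, segment V = 8.
TTR = 8 / 11 = 0.7273

0.7273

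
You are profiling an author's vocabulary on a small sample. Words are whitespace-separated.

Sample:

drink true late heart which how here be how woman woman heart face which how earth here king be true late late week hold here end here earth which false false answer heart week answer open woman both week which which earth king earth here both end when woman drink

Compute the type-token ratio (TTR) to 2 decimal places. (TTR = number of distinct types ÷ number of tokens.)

0.40

N = 50 tokens, V = 20 types.
TTR = V / N = 20 / 50 = 0.40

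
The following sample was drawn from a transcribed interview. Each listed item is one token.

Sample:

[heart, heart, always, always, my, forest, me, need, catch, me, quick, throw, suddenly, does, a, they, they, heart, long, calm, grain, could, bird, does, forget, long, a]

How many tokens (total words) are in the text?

Tokens: heart, heart, always, always, my, forest, me, need, catch, me, quick, throw, suddenly, does, a, they, they, heart, long, calm, grain, could, bird, does, forget, long, a
N = 27

27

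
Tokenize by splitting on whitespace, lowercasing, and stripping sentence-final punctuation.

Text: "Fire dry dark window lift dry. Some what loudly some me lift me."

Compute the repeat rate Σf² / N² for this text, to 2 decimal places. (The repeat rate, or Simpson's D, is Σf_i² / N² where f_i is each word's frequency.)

0.12

Frequencies: dry:2, lift:2, some:2, me:2, fire:1, dark:1, window:1, what:1, loudly:1
Σf² = 21; N² = 169
Repeat rate = 21 / 169 = 0.12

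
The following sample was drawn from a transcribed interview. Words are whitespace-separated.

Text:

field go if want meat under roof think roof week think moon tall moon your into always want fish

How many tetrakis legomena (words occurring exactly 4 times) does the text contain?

0

Frequencies: want:2, roof:2, think:2, moon:2, field:1, go:1, if:1, meat:1, under:1, week:1, tall:1, your:1, into:1, always:1, fish:1
Words with frequency 4: (none)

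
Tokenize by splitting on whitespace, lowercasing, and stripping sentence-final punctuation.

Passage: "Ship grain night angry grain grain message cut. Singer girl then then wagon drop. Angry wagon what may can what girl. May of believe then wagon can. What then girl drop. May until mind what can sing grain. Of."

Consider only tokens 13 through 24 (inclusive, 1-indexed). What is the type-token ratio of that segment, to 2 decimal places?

Segment tokens 13–24: wagon, drop, angry, wagon, what, may, can, what, girl, may, of, believe
Segment N = 12, segment V = 9.
TTR = 9 / 12 = 0.75

0.75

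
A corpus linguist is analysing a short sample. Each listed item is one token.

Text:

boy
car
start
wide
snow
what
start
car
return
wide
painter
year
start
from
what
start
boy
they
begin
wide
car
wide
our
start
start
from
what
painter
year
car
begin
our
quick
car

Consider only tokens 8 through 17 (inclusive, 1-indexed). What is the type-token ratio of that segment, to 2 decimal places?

Segment tokens 8–17: car, return, wide, painter, year, start, from, what, start, boy
Segment N = 10, segment V = 9.
TTR = 9 / 10 = 0.90

0.90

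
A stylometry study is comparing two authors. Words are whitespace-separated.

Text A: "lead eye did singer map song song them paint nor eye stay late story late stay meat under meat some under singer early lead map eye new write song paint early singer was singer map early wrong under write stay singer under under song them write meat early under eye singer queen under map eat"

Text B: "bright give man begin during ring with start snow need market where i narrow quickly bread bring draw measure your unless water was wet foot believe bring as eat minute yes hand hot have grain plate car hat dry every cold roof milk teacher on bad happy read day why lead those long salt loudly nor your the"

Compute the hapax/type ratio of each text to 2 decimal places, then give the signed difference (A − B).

A: hapax=9, V=22, ratio=0.41
B: hapax=54, V=56, ratio=0.96
Difference = 0.41 − 0.96 = -0.55

-0.55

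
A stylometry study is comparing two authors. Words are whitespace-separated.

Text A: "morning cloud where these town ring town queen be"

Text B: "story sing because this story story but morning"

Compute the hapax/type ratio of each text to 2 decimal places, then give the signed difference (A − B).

0.05

A: hapax=7, V=8, ratio=0.88
B: hapax=5, V=6, ratio=0.83
Difference = 0.88 − 0.83 = 0.05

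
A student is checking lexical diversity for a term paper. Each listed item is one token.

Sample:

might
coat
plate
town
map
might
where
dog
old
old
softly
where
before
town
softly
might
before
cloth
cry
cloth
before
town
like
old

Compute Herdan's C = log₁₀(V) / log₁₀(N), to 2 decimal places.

N = 24, V = 13.
log₁₀(V) = 1.113943, log₁₀(N) = 1.380211
C = 1.113943 / 1.380211 = 0.81

0.81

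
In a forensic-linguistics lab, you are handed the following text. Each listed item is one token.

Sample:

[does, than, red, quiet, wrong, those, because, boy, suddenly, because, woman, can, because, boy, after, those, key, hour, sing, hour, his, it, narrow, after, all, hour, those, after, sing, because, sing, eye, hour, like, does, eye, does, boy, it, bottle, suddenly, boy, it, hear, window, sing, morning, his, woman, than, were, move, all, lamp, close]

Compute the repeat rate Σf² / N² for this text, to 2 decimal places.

0.05

Frequencies: because:4, boy:4, hour:4, sing:4, does:3, those:3, after:3, it:3, than:2, suddenly:2, woman:2, his:2, all:2, eye:2, red:1, quiet:1, wrong:1, can:1, key:1, narrow:1, … (9 more, each freq 1)
Σf² = 139; N² = 3025
Repeat rate = 139 / 3025 = 0.05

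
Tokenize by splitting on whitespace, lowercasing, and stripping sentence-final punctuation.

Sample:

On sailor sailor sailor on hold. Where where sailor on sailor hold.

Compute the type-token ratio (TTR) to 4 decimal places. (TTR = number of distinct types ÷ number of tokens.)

0.3333

N = 12 tokens, V = 4 types.
TTR = V / N = 4 / 12 = 0.3333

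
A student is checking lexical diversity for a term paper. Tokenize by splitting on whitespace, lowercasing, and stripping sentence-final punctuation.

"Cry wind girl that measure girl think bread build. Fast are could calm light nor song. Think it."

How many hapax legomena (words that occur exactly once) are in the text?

14

Frequencies: girl:2, think:2, cry:1, wind:1, that:1, measure:1, bread:1, build:1, fast:1, are:1, could:1, calm:1, light:1, nor:1, song:1, it:1
Hapax (freq=1): are, bread, build, calm, could, cry, fast, it, light, measure, nor, song, that, wind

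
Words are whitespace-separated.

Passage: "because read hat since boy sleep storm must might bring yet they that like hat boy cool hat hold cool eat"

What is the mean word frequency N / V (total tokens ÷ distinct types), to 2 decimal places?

N = 21 tokens, V = 17 types.
Mean frequency = N / V = 21 / 17 = 1.24

1.24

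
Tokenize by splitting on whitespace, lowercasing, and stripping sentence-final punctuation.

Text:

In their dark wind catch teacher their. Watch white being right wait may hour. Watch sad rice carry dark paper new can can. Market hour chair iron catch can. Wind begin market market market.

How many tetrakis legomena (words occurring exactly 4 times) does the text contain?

1

Frequencies: market:4, can:3, their:2, dark:2, wind:2, catch:2, watch:2, hour:2, in:1, teacher:1, white:1, being:1, right:1, wait:1, may:1, sad:1, rice:1, carry:1, paper:1, new:1, … (3 more, each freq 1)
Words with frequency 4: market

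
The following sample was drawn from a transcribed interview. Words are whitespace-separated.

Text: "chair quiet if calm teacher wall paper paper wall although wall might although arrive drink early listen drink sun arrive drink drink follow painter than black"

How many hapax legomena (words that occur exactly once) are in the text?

13

Frequencies: drink:4, wall:3, paper:2, although:2, arrive:2, chair:1, quiet:1, if:1, calm:1, teacher:1, might:1, early:1, listen:1, sun:1, follow:1, painter:1, than:1, black:1
Hapax (freq=1): black, calm, chair, early, follow, if, listen, might, painter, quiet, sun, teacher, than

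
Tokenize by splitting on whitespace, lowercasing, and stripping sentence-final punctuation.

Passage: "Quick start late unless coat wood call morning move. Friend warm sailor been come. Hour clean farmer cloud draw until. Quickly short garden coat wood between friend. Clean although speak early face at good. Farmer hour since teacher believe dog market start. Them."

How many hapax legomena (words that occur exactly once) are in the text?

Frequencies: start:2, coat:2, wood:2, friend:2, hour:2, clean:2, farmer:2, quick:1, late:1, unless:1, call:1, morning:1, move:1, warm:1, sailor:1, been:1, come:1, cloud:1, draw:1, until:1, … (16 more, each freq 1)
Hapax (freq=1): although, at, been, believe, between, call, cloud, come, dog, draw, early, face, garden, good, late, market, morning, move, quick, quickly, sailor, short, since, speak, teacher, them, unless, until, warm

29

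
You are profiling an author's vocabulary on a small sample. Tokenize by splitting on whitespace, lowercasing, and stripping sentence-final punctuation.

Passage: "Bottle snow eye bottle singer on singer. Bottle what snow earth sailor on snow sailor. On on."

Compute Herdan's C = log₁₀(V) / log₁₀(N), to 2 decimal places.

0.73

N = 17, V = 8.
log₁₀(V) = 0.903090, log₁₀(N) = 1.230449
C = 0.903090 / 1.230449 = 0.73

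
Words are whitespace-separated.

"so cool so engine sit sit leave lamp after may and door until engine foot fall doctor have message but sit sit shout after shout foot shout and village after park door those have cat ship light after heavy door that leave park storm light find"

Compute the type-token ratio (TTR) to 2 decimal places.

N = 46 tokens, V = 28 types.
TTR = V / N = 28 / 46 = 0.61

0.61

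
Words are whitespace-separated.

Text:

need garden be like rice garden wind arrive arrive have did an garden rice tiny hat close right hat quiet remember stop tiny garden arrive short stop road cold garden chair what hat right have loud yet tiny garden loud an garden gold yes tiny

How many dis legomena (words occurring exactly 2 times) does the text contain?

6

Frequencies: garden:7, tiny:4, arrive:3, hat:3, rice:2, have:2, an:2, right:2, stop:2, loud:2, need:1, be:1, like:1, wind:1, did:1, close:1, quiet:1, remember:1, short:1, road:1, … (6 more, each freq 1)
Words with frequency 2: an, have, loud, rice, right, stop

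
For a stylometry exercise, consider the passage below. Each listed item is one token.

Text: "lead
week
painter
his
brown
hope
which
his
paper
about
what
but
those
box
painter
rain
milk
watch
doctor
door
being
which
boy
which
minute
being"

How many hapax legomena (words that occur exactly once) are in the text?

17

Frequencies: which:3, painter:2, his:2, being:2, lead:1, week:1, brown:1, hope:1, paper:1, about:1, what:1, but:1, those:1, box:1, rain:1, milk:1, watch:1, doctor:1, door:1, boy:1, … (1 more, each freq 1)
Hapax (freq=1): about, box, boy, brown, but, doctor, door, hope, lead, milk, minute, paper, rain, those, watch, week, what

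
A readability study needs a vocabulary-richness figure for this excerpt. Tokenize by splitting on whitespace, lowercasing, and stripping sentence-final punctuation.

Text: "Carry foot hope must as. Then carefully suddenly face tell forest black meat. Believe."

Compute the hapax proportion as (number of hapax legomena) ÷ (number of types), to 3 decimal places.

1.000

Frequencies: carry:1, foot:1, hope:1, must:1, as:1, then:1, carefully:1, suddenly:1, face:1, tell:1, forest:1, black:1, meat:1, believe:1
Hapax count = 14; type count = 14.
Ratio = 14 / 14 = 1.000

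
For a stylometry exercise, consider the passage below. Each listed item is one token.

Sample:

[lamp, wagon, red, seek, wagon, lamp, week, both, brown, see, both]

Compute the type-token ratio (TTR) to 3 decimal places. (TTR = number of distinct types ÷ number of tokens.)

0.727

N = 11 tokens, V = 8 types.
TTR = V / N = 8 / 11 = 0.727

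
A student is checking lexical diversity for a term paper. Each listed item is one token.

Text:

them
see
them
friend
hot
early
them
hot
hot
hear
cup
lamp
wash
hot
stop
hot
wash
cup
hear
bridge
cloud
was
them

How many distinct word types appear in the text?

Distinct types: {bridge, cloud, cup, early, friend, hear, hot, lamp, see, stop, them, was, wash}
V = 13

13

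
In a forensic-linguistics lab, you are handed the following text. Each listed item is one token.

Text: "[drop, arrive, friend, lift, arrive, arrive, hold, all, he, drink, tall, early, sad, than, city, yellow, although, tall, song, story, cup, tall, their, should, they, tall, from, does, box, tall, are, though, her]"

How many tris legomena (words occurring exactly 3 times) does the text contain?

Frequencies: tall:5, arrive:3, drop:1, friend:1, lift:1, hold:1, all:1, he:1, drink:1, early:1, sad:1, than:1, city:1, yellow:1, although:1, song:1, story:1, cup:1, their:1, should:1, … (7 more, each freq 1)
Words with frequency 3: arrive

1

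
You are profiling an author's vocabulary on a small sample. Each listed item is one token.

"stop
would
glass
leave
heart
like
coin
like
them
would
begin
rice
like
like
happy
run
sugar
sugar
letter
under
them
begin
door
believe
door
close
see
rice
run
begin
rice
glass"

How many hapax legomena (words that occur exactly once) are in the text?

10

Frequencies: like:4, begin:3, rice:3, would:2, glass:2, them:2, run:2, sugar:2, door:2, stop:1, leave:1, heart:1, coin:1, happy:1, letter:1, under:1, believe:1, close:1, see:1
Hapax (freq=1): believe, close, coin, happy, heart, leave, letter, see, stop, under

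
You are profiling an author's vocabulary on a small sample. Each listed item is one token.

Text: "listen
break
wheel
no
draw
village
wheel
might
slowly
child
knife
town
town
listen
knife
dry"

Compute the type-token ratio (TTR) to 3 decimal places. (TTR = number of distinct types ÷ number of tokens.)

0.750

N = 16 tokens, V = 12 types.
TTR = V / N = 12 / 16 = 0.750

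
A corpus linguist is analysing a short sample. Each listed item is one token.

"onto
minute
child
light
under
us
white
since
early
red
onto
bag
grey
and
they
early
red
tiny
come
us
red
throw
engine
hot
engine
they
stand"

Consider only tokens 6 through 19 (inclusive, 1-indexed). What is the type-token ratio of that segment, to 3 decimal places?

0.857

Segment tokens 6–19: us, white, since, early, red, onto, bag, grey, and, they, early, red, tiny, come
Segment N = 14, segment V = 12.
TTR = 12 / 14 = 0.857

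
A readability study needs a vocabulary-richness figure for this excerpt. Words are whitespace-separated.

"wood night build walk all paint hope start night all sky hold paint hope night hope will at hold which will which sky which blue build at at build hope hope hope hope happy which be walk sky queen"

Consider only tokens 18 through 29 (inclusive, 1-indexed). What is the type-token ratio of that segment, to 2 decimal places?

0.58

Segment tokens 18–29: at, hold, which, will, which, sky, which, blue, build, at, at, build
Segment N = 12, segment V = 7.
TTR = 7 / 12 = 0.58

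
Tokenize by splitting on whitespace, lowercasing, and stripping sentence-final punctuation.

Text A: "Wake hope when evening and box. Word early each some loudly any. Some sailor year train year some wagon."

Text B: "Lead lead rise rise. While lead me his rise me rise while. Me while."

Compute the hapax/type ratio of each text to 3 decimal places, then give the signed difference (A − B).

A: hapax=14, V=16, ratio=0.875
B: hapax=1, V=5, ratio=0.200
Difference = 0.875 − 0.200 = 0.675

0.675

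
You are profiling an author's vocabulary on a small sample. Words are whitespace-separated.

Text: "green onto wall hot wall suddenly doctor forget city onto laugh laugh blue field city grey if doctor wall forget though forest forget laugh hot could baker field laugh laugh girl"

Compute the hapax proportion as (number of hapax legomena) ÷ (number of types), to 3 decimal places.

Frequencies: laugh:5, wall:3, forget:3, onto:2, hot:2, doctor:2, city:2, field:2, green:1, suddenly:1, blue:1, grey:1, if:1, though:1, forest:1, could:1, baker:1, girl:1
Hapax count = 10; type count = 18.
Ratio = 10 / 18 = 0.556

0.556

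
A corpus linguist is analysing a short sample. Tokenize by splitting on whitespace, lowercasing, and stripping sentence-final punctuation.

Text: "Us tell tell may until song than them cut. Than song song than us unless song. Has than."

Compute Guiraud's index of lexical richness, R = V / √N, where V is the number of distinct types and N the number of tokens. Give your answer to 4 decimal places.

N = 18, V = 10.
√N = 4.242641
R = 10 / 4.242641 = 2.3570

2.3570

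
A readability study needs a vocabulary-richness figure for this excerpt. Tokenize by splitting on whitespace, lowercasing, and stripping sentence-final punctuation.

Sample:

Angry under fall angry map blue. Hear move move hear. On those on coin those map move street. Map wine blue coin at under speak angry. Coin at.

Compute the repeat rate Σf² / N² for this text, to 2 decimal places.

Frequencies: angry:3, map:3, move:3, coin:3, under:2, blue:2, hear:2, on:2, those:2, at:2, fall:1, street:1, wine:1, speak:1
Σf² = 64; N² = 784
Repeat rate = 64 / 784 = 0.08

0.08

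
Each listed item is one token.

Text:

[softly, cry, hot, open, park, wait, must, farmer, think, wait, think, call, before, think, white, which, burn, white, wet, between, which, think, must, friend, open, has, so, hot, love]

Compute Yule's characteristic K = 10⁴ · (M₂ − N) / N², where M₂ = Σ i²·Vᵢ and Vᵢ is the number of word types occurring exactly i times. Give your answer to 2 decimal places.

Frequencies: think:4, hot:2, open:2, wait:2, must:2, white:2, which:2, softly:1, cry:1, park:1, farmer:1, call:1, before:1, burn:1, wet:1, between:1, friend:1, has:1, so:1, love:1
N = 29. Frequency spectrum: V_1=13, V_2=6, V_4=1
M₂ = 1²·13 + 2²·6 + 4²·1 = 53
K = 10000 × (53 − 29) / 29² = 285.37

285.37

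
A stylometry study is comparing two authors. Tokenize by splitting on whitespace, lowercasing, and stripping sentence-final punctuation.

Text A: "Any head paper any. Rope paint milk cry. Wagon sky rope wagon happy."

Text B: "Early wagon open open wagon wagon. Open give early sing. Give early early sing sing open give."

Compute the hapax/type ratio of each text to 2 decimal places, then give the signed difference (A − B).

0.70

A: hapax=7, V=10, ratio=0.70
B: hapax=0, V=5, ratio=0.00
Difference = 0.70 − 0.00 = 0.70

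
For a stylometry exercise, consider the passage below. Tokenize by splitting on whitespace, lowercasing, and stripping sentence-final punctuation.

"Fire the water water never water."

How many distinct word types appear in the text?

4

Distinct types: {fire, never, the, water}
V = 4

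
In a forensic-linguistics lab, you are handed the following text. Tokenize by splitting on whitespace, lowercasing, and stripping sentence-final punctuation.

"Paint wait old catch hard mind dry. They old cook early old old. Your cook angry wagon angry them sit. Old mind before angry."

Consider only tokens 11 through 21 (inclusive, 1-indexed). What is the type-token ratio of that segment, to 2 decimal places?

0.73

Segment tokens 11–21: early, old, old, your, cook, angry, wagon, angry, them, sit, old
Segment N = 11, segment V = 8.
TTR = 8 / 11 = 0.73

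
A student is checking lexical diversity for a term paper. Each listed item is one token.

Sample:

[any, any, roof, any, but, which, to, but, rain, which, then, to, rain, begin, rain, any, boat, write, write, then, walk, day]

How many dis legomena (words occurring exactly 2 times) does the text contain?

5

Frequencies: any:4, rain:3, but:2, which:2, to:2, then:2, write:2, roof:1, begin:1, boat:1, walk:1, day:1
Words with frequency 2: but, then, to, which, write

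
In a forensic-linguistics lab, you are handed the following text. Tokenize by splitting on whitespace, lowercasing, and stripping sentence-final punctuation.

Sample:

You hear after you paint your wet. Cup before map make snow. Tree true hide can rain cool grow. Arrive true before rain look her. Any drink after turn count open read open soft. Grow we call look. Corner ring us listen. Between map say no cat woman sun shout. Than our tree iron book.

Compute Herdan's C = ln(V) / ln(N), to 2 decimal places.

0.95

N = 55, V = 45.
ln(V) = 3.806662, ln(N) = 4.007333
C = 3.806662 / 4.007333 = 0.95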